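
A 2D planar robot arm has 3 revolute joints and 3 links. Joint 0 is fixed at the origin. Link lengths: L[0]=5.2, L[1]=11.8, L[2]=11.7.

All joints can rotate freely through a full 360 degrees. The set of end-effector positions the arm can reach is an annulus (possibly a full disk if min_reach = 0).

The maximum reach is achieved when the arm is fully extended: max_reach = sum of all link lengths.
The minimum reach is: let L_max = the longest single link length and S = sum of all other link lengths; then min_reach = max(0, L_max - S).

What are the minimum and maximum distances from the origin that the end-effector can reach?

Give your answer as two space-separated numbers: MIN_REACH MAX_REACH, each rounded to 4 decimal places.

Answer: 0.0000 28.7000

Derivation:
Link lengths: [5.2, 11.8, 11.7]
max_reach = 5.2 + 11.8 + 11.7 = 28.7
L_max = max([5.2, 11.8, 11.7]) = 11.8
S (sum of others) = 28.7 - 11.8 = 16.9
min_reach = max(0, 11.8 - 16.9) = max(0, -5.1) = 0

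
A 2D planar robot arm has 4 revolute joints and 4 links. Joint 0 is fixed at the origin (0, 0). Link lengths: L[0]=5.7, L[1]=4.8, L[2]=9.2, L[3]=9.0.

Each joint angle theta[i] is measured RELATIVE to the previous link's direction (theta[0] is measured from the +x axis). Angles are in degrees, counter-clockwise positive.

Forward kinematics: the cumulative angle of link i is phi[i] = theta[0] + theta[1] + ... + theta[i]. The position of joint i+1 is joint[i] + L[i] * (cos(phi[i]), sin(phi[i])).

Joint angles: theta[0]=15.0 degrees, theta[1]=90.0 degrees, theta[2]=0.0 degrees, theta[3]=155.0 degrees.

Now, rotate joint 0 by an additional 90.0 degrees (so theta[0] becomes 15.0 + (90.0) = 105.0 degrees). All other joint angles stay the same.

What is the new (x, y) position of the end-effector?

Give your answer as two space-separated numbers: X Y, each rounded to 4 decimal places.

Answer: -6.1350 0.3195

Derivation:
joint[0] = (0.0000, 0.0000)  (base)
link 0: phi[0] = 105 = 105 deg
  cos(105 deg) = -0.2588, sin(105 deg) = 0.9659
  joint[1] = (0.0000, 0.0000) + 5.7 * (-0.2588, 0.9659) = (0.0000 + -1.4753, 0.0000 + 5.5058) = (-1.4753, 5.5058)
link 1: phi[1] = 105 + 90 = 195 deg
  cos(195 deg) = -0.9659, sin(195 deg) = -0.2588
  joint[2] = (-1.4753, 5.5058) + 4.8 * (-0.9659, -0.2588) = (-1.4753 + -4.6364, 5.5058 + -1.2423) = (-6.1117, 4.2634)
link 2: phi[2] = 105 + 90 + 0 = 195 deg
  cos(195 deg) = -0.9659, sin(195 deg) = -0.2588
  joint[3] = (-6.1117, 4.2634) + 9.2 * (-0.9659, -0.2588) = (-6.1117 + -8.8865, 4.2634 + -2.3811) = (-14.9982, 1.8823)
link 3: phi[3] = 105 + 90 + 0 + 155 = 350 deg
  cos(350 deg) = 0.9848, sin(350 deg) = -0.1736
  joint[4] = (-14.9982, 1.8823) + 9 * (0.9848, -0.1736) = (-14.9982 + 8.8633, 1.8823 + -1.5628) = (-6.1350, 0.3195)
End effector: (-6.1350, 0.3195)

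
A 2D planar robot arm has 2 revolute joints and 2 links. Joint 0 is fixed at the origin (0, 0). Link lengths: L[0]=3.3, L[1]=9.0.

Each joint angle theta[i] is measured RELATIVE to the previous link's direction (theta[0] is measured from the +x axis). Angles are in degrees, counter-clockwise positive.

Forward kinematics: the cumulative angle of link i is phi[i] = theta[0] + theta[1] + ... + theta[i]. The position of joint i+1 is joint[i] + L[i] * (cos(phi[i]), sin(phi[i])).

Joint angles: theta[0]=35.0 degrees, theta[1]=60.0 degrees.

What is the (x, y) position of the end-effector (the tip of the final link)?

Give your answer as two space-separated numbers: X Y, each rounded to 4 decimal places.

Answer: 1.9188 10.8586

Derivation:
joint[0] = (0.0000, 0.0000)  (base)
link 0: phi[0] = 35 = 35 deg
  cos(35 deg) = 0.8192, sin(35 deg) = 0.5736
  joint[1] = (0.0000, 0.0000) + 3.3 * (0.8192, 0.5736) = (0.0000 + 2.7032, 0.0000 + 1.8928) = (2.7032, 1.8928)
link 1: phi[1] = 35 + 60 = 95 deg
  cos(95 deg) = -0.0872, sin(95 deg) = 0.9962
  joint[2] = (2.7032, 1.8928) + 9 * (-0.0872, 0.9962) = (2.7032 + -0.7844, 1.8928 + 8.9658) = (1.9188, 10.8586)
End effector: (1.9188, 10.8586)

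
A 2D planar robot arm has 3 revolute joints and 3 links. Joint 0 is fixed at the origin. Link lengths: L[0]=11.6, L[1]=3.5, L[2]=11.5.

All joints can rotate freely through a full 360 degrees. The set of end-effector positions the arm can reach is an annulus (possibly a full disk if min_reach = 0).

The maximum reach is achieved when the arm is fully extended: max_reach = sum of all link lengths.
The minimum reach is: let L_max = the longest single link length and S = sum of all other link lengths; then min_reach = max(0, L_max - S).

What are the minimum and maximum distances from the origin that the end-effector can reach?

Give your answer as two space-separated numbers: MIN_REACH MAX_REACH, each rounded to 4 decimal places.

Answer: 0.0000 26.6000

Derivation:
Link lengths: [11.6, 3.5, 11.5]
max_reach = 11.6 + 3.5 + 11.5 = 26.6
L_max = max([11.6, 3.5, 11.5]) = 11.6
S (sum of others) = 26.6 - 11.6 = 15
min_reach = max(0, 11.6 - 15) = max(0, -3.4) = 0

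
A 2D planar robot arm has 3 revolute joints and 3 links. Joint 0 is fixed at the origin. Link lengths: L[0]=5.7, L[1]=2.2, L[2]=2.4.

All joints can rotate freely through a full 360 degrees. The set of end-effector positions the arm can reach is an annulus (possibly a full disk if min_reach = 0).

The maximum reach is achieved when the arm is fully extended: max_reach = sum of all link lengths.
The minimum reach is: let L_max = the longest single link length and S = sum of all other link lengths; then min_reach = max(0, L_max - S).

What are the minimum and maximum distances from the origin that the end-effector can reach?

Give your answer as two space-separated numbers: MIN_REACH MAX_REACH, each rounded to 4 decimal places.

Link lengths: [5.7, 2.2, 2.4]
max_reach = 5.7 + 2.2 + 2.4 = 10.3
L_max = max([5.7, 2.2, 2.4]) = 5.7
S (sum of others) = 10.3 - 5.7 = 4.6
min_reach = max(0, 5.7 - 4.6) = max(0, 1.1) = 1.1

Answer: 1.1000 10.3000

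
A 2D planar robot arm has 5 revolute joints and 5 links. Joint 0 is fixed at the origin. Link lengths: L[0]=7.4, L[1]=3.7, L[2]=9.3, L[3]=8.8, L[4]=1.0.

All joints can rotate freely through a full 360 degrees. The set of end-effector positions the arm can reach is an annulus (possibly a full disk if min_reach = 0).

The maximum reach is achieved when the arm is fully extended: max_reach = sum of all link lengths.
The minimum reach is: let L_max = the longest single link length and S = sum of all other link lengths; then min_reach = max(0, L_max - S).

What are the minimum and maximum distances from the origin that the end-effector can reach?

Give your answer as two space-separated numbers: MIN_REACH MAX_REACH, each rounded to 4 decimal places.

Link lengths: [7.4, 3.7, 9.3, 8.8, 1.0]
max_reach = 7.4 + 3.7 + 9.3 + 8.8 + 1 = 30.2
L_max = max([7.4, 3.7, 9.3, 8.8, 1.0]) = 9.3
S (sum of others) = 30.2 - 9.3 = 20.9
min_reach = max(0, 9.3 - 20.9) = max(0, -11.6) = 0

Answer: 0.0000 30.2000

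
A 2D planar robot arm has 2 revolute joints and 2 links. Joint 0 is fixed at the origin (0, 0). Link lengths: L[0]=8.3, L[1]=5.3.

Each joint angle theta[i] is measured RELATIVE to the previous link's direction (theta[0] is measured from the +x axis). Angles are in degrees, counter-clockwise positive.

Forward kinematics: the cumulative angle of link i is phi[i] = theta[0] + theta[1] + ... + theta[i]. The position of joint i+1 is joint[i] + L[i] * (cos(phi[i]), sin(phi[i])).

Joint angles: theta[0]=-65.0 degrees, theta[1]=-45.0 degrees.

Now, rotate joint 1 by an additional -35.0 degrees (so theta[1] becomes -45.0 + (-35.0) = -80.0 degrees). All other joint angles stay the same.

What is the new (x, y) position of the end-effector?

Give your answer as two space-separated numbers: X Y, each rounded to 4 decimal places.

Answer: -0.8338 -10.5623

Derivation:
joint[0] = (0.0000, 0.0000)  (base)
link 0: phi[0] = -65 = -65 deg
  cos(-65 deg) = 0.4226, sin(-65 deg) = -0.9063
  joint[1] = (0.0000, 0.0000) + 8.3 * (0.4226, -0.9063) = (0.0000 + 3.5077, 0.0000 + -7.5224) = (3.5077, -7.5224)
link 1: phi[1] = -65 + -80 = -145 deg
  cos(-145 deg) = -0.8192, sin(-145 deg) = -0.5736
  joint[2] = (3.5077, -7.5224) + 5.3 * (-0.8192, -0.5736) = (3.5077 + -4.3415, -7.5224 + -3.0400) = (-0.8338, -10.5623)
End effector: (-0.8338, -10.5623)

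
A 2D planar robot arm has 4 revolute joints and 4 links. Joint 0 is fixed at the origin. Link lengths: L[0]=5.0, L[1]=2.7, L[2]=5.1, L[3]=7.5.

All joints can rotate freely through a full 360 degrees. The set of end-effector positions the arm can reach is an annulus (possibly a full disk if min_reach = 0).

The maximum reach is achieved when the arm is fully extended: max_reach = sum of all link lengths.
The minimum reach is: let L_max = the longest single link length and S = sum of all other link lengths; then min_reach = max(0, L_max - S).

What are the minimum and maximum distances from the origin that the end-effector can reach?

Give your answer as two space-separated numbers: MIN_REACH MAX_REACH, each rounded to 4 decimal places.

Answer: 0.0000 20.3000

Derivation:
Link lengths: [5.0, 2.7, 5.1, 7.5]
max_reach = 5 + 2.7 + 5.1 + 7.5 = 20.3
L_max = max([5.0, 2.7, 5.1, 7.5]) = 7.5
S (sum of others) = 20.3 - 7.5 = 12.8
min_reach = max(0, 7.5 - 12.8) = max(0, -5.3) = 0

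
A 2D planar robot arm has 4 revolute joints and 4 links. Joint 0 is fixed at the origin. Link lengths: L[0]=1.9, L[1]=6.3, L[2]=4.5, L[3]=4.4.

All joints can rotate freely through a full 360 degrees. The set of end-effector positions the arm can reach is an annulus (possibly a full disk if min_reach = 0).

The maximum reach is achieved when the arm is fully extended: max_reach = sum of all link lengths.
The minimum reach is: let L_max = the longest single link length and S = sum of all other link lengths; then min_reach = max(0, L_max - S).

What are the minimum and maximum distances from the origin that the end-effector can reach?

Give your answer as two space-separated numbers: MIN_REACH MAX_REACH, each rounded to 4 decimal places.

Answer: 0.0000 17.1000

Derivation:
Link lengths: [1.9, 6.3, 4.5, 4.4]
max_reach = 1.9 + 6.3 + 4.5 + 4.4 = 17.1
L_max = max([1.9, 6.3, 4.5, 4.4]) = 6.3
S (sum of others) = 17.1 - 6.3 = 10.8
min_reach = max(0, 6.3 - 10.8) = max(0, -4.5) = 0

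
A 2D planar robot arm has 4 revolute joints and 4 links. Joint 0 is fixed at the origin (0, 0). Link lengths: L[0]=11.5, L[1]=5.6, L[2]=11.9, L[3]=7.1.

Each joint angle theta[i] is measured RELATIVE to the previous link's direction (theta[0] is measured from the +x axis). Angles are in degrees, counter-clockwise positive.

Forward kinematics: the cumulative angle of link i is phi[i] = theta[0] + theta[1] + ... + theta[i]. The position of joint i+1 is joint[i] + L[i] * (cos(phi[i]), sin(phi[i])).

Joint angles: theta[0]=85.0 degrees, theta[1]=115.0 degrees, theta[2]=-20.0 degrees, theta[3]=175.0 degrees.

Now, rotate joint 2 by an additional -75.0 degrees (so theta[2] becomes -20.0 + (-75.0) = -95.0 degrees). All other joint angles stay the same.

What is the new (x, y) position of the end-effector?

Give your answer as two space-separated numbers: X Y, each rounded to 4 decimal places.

joint[0] = (0.0000, 0.0000)  (base)
link 0: phi[0] = 85 = 85 deg
  cos(85 deg) = 0.0872, sin(85 deg) = 0.9962
  joint[1] = (0.0000, 0.0000) + 11.5 * (0.0872, 0.9962) = (0.0000 + 1.0023, 0.0000 + 11.4562) = (1.0023, 11.4562)
link 1: phi[1] = 85 + 115 = 200 deg
  cos(200 deg) = -0.9397, sin(200 deg) = -0.3420
  joint[2] = (1.0023, 11.4562) + 5.6 * (-0.9397, -0.3420) = (1.0023 + -5.2623, 11.4562 + -1.9153) = (-4.2600, 9.5409)
link 2: phi[2] = 85 + 115 + -95 = 105 deg
  cos(105 deg) = -0.2588, sin(105 deg) = 0.9659
  joint[3] = (-4.2600, 9.5409) + 11.9 * (-0.2588, 0.9659) = (-4.2600 + -3.0799, 9.5409 + 11.4945) = (-7.3399, 21.0354)
link 3: phi[3] = 85 + 115 + -95 + 175 = 280 deg
  cos(280 deg) = 0.1736, sin(280 deg) = -0.9848
  joint[4] = (-7.3399, 21.0354) + 7.1 * (0.1736, -0.9848) = (-7.3399 + 1.2329, 21.0354 + -6.9921) = (-6.1070, 14.0433)
End effector: (-6.1070, 14.0433)

Answer: -6.1070 14.0433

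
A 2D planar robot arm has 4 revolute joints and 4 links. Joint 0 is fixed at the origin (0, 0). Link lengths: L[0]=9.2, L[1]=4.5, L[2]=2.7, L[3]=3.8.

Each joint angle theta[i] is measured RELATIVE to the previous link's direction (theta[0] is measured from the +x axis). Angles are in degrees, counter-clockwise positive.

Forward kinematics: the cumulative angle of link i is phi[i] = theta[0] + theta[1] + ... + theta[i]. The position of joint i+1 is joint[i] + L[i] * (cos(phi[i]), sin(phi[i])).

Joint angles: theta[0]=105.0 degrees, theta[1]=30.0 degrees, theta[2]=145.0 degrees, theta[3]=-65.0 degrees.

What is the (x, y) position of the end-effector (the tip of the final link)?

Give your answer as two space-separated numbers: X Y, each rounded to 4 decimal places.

Answer: -8.2070 7.2299

Derivation:
joint[0] = (0.0000, 0.0000)  (base)
link 0: phi[0] = 105 = 105 deg
  cos(105 deg) = -0.2588, sin(105 deg) = 0.9659
  joint[1] = (0.0000, 0.0000) + 9.2 * (-0.2588, 0.9659) = (0.0000 + -2.3811, 0.0000 + 8.8865) = (-2.3811, 8.8865)
link 1: phi[1] = 105 + 30 = 135 deg
  cos(135 deg) = -0.7071, sin(135 deg) = 0.7071
  joint[2] = (-2.3811, 8.8865) + 4.5 * (-0.7071, 0.7071) = (-2.3811 + -3.1820, 8.8865 + 3.1820) = (-5.5631, 12.0685)
link 2: phi[2] = 105 + 30 + 145 = 280 deg
  cos(280 deg) = 0.1736, sin(280 deg) = -0.9848
  joint[3] = (-5.5631, 12.0685) + 2.7 * (0.1736, -0.9848) = (-5.5631 + 0.4689, 12.0685 + -2.6590) = (-5.0943, 9.4095)
link 3: phi[3] = 105 + 30 + 145 + -65 = 215 deg
  cos(215 deg) = -0.8192, sin(215 deg) = -0.5736
  joint[4] = (-5.0943, 9.4095) + 3.8 * (-0.8192, -0.5736) = (-5.0943 + -3.1128, 9.4095 + -2.1796) = (-8.2070, 7.2299)
End effector: (-8.2070, 7.2299)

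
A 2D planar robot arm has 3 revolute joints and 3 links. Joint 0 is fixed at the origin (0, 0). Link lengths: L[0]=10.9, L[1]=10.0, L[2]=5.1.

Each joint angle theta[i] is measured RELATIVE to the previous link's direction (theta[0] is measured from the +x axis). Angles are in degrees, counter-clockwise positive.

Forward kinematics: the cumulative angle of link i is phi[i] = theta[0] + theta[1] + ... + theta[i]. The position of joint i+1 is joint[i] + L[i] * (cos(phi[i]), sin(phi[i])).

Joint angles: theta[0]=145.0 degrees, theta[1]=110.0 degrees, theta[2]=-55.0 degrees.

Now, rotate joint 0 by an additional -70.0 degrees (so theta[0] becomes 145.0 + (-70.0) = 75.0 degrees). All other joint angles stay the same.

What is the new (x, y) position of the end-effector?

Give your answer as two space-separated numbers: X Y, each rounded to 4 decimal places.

joint[0] = (0.0000, 0.0000)  (base)
link 0: phi[0] = 75 = 75 deg
  cos(75 deg) = 0.2588, sin(75 deg) = 0.9659
  joint[1] = (0.0000, 0.0000) + 10.9 * (0.2588, 0.9659) = (0.0000 + 2.8211, 0.0000 + 10.5286) = (2.8211, 10.5286)
link 1: phi[1] = 75 + 110 = 185 deg
  cos(185 deg) = -0.9962, sin(185 deg) = -0.0872
  joint[2] = (2.8211, 10.5286) + 10 * (-0.9962, -0.0872) = (2.8211 + -9.9619, 10.5286 + -0.8716) = (-7.1408, 9.6570)
link 2: phi[2] = 75 + 110 + -55 = 130 deg
  cos(130 deg) = -0.6428, sin(130 deg) = 0.7660
  joint[3] = (-7.1408, 9.6570) + 5.1 * (-0.6428, 0.7660) = (-7.1408 + -3.2782, 9.6570 + 3.9068) = (-10.4190, 13.5639)
End effector: (-10.4190, 13.5639)

Answer: -10.4190 13.5639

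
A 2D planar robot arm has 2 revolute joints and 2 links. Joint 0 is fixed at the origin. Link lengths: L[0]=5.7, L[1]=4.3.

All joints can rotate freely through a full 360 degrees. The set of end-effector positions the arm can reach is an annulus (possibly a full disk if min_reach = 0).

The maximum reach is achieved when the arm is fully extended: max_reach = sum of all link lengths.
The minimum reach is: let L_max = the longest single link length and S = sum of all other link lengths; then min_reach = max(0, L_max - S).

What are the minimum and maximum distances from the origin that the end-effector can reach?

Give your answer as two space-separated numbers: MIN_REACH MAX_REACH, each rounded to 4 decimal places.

Answer: 1.4000 10.0000

Derivation:
Link lengths: [5.7, 4.3]
max_reach = 5.7 + 4.3 = 10
L_max = max([5.7, 4.3]) = 5.7
S (sum of others) = 10 - 5.7 = 4.3
min_reach = max(0, 5.7 - 4.3) = max(0, 1.4) = 1.4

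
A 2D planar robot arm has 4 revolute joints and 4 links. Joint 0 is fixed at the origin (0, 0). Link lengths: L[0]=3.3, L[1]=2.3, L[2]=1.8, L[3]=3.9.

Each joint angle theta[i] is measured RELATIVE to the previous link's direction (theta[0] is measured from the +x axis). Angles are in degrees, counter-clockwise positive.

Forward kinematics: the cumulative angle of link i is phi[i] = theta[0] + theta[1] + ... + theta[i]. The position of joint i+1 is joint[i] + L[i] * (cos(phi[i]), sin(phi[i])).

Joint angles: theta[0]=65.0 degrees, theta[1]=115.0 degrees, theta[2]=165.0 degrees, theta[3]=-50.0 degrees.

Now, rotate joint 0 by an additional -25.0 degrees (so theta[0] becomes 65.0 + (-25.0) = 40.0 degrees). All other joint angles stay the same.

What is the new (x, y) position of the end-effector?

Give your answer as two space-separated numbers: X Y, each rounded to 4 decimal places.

Answer: 1.8223 -1.9638

Derivation:
joint[0] = (0.0000, 0.0000)  (base)
link 0: phi[0] = 40 = 40 deg
  cos(40 deg) = 0.7660, sin(40 deg) = 0.6428
  joint[1] = (0.0000, 0.0000) + 3.3 * (0.7660, 0.6428) = (0.0000 + 2.5279, 0.0000 + 2.1212) = (2.5279, 2.1212)
link 1: phi[1] = 40 + 115 = 155 deg
  cos(155 deg) = -0.9063, sin(155 deg) = 0.4226
  joint[2] = (2.5279, 2.1212) + 2.3 * (-0.9063, 0.4226) = (2.5279 + -2.0845, 2.1212 + 0.9720) = (0.4434, 3.0932)
link 2: phi[2] = 40 + 115 + 165 = 320 deg
  cos(320 deg) = 0.7660, sin(320 deg) = -0.6428
  joint[3] = (0.4434, 3.0932) + 1.8 * (0.7660, -0.6428) = (0.4434 + 1.3789, 3.0932 + -1.1570) = (1.8223, 1.9362)
link 3: phi[3] = 40 + 115 + 165 + -50 = 270 deg
  cos(270 deg) = -0.0000, sin(270 deg) = -1.0000
  joint[4] = (1.8223, 1.9362) + 3.9 * (-0.0000, -1.0000) = (1.8223 + -0.0000, 1.9362 + -3.9000) = (1.8223, -1.9638)
End effector: (1.8223, -1.9638)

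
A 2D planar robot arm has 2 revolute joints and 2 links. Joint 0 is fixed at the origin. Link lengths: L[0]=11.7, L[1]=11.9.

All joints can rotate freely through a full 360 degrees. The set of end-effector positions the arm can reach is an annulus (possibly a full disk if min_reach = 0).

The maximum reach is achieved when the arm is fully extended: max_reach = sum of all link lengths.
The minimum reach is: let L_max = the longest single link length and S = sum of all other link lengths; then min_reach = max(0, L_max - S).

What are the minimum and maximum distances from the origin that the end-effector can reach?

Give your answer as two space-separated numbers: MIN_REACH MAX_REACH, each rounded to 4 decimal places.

Link lengths: [11.7, 11.9]
max_reach = 11.7 + 11.9 = 23.6
L_max = max([11.7, 11.9]) = 11.9
S (sum of others) = 23.6 - 11.9 = 11.7
min_reach = max(0, 11.9 - 11.7) = max(0, 0.2) = 0.2

Answer: 0.2000 23.6000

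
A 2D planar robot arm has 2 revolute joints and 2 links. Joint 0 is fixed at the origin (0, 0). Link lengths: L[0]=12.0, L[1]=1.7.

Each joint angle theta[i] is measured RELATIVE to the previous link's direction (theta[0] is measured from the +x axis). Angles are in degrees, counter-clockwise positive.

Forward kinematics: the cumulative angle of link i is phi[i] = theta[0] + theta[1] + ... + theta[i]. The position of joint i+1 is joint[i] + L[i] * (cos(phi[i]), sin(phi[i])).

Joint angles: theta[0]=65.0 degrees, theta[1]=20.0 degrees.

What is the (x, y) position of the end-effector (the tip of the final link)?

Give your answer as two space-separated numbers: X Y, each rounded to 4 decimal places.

joint[0] = (0.0000, 0.0000)  (base)
link 0: phi[0] = 65 = 65 deg
  cos(65 deg) = 0.4226, sin(65 deg) = 0.9063
  joint[1] = (0.0000, 0.0000) + 12 * (0.4226, 0.9063) = (0.0000 + 5.0714, 0.0000 + 10.8757) = (5.0714, 10.8757)
link 1: phi[1] = 65 + 20 = 85 deg
  cos(85 deg) = 0.0872, sin(85 deg) = 0.9962
  joint[2] = (5.0714, 10.8757) + 1.7 * (0.0872, 0.9962) = (5.0714 + 0.1482, 10.8757 + 1.6935) = (5.2196, 12.5692)
End effector: (5.2196, 12.5692)

Answer: 5.2196 12.5692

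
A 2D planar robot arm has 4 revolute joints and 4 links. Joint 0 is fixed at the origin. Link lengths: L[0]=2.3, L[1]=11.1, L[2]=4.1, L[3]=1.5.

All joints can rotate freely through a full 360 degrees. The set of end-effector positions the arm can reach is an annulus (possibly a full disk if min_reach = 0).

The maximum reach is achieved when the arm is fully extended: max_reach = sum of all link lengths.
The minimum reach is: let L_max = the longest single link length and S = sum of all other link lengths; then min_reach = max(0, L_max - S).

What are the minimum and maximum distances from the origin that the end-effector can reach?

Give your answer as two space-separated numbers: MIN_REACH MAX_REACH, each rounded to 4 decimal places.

Link lengths: [2.3, 11.1, 4.1, 1.5]
max_reach = 2.3 + 11.1 + 4.1 + 1.5 = 19
L_max = max([2.3, 11.1, 4.1, 1.5]) = 11.1
S (sum of others) = 19 - 11.1 = 7.9
min_reach = max(0, 11.1 - 7.9) = max(0, 3.2) = 3.2

Answer: 3.2000 19.0000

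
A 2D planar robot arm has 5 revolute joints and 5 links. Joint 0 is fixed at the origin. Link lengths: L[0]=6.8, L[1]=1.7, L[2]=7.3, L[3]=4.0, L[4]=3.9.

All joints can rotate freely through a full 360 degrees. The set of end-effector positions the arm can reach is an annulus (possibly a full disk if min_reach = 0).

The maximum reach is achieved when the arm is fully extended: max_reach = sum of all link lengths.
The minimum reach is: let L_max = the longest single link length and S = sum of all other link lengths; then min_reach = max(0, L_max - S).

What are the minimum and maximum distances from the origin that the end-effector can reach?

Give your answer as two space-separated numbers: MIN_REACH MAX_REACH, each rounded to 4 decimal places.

Answer: 0.0000 23.7000

Derivation:
Link lengths: [6.8, 1.7, 7.3, 4.0, 3.9]
max_reach = 6.8 + 1.7 + 7.3 + 4 + 3.9 = 23.7
L_max = max([6.8, 1.7, 7.3, 4.0, 3.9]) = 7.3
S (sum of others) = 23.7 - 7.3 = 16.4
min_reach = max(0, 7.3 - 16.4) = max(0, -9.1) = 0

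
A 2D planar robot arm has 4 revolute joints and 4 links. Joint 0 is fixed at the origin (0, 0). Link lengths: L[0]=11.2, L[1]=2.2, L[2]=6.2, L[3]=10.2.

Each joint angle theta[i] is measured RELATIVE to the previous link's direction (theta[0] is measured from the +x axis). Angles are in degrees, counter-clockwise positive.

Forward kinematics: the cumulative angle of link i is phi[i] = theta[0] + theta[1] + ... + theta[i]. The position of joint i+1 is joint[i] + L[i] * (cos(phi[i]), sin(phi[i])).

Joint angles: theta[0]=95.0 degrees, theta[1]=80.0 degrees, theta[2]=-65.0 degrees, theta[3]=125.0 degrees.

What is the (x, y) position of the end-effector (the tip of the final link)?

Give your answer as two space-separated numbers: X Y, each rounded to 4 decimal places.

joint[0] = (0.0000, 0.0000)  (base)
link 0: phi[0] = 95 = 95 deg
  cos(95 deg) = -0.0872, sin(95 deg) = 0.9962
  joint[1] = (0.0000, 0.0000) + 11.2 * (-0.0872, 0.9962) = (0.0000 + -0.9761, 0.0000 + 11.1574) = (-0.9761, 11.1574)
link 1: phi[1] = 95 + 80 = 175 deg
  cos(175 deg) = -0.9962, sin(175 deg) = 0.0872
  joint[2] = (-0.9761, 11.1574) + 2.2 * (-0.9962, 0.0872) = (-0.9761 + -2.1916, 11.1574 + 0.1917) = (-3.1678, 11.3491)
link 2: phi[2] = 95 + 80 + -65 = 110 deg
  cos(110 deg) = -0.3420, sin(110 deg) = 0.9397
  joint[3] = (-3.1678, 11.3491) + 6.2 * (-0.3420, 0.9397) = (-3.1678 + -2.1205, 11.3491 + 5.8261) = (-5.2883, 17.1752)
link 3: phi[3] = 95 + 80 + -65 + 125 = 235 deg
  cos(235 deg) = -0.5736, sin(235 deg) = -0.8192
  joint[4] = (-5.2883, 17.1752) + 10.2 * (-0.5736, -0.8192) = (-5.2883 + -5.8505, 17.1752 + -8.3554) = (-11.1388, 8.8199)
End effector: (-11.1388, 8.8199)

Answer: -11.1388 8.8199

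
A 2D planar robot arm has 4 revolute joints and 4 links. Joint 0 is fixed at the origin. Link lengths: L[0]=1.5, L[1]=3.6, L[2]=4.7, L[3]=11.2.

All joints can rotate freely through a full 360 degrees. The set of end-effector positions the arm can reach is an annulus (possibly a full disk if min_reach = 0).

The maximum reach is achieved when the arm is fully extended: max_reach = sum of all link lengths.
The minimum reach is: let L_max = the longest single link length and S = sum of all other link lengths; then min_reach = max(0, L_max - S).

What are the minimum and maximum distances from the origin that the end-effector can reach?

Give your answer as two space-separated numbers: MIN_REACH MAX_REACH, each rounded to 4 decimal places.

Answer: 1.4000 21.0000

Derivation:
Link lengths: [1.5, 3.6, 4.7, 11.2]
max_reach = 1.5 + 3.6 + 4.7 + 11.2 = 21
L_max = max([1.5, 3.6, 4.7, 11.2]) = 11.2
S (sum of others) = 21 - 11.2 = 9.8
min_reach = max(0, 11.2 - 9.8) = max(0, 1.4) = 1.4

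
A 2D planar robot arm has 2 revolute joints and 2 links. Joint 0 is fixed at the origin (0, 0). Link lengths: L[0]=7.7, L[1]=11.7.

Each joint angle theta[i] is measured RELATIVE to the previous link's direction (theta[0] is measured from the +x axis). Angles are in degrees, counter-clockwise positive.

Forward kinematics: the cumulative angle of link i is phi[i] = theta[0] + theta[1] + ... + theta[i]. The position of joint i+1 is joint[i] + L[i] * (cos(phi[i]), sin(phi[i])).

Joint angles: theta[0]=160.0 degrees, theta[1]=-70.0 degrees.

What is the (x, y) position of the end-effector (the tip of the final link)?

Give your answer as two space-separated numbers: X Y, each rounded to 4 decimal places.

joint[0] = (0.0000, 0.0000)  (base)
link 0: phi[0] = 160 = 160 deg
  cos(160 deg) = -0.9397, sin(160 deg) = 0.3420
  joint[1] = (0.0000, 0.0000) + 7.7 * (-0.9397, 0.3420) = (0.0000 + -7.2356, 0.0000 + 2.6336) = (-7.2356, 2.6336)
link 1: phi[1] = 160 + -70 = 90 deg
  cos(90 deg) = 0.0000, sin(90 deg) = 1.0000
  joint[2] = (-7.2356, 2.6336) + 11.7 * (0.0000, 1.0000) = (-7.2356 + 0.0000, 2.6336 + 11.7000) = (-7.2356, 14.3336)
End effector: (-7.2356, 14.3336)

Answer: -7.2356 14.3336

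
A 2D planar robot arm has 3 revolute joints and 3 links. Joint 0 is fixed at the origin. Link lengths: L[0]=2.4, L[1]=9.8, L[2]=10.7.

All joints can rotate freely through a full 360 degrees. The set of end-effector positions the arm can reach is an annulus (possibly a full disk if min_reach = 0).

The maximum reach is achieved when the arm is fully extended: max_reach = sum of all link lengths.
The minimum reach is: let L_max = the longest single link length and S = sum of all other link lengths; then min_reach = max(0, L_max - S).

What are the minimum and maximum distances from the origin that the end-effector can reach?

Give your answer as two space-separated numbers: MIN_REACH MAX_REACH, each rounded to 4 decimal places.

Answer: 0.0000 22.9000

Derivation:
Link lengths: [2.4, 9.8, 10.7]
max_reach = 2.4 + 9.8 + 10.7 = 22.9
L_max = max([2.4, 9.8, 10.7]) = 10.7
S (sum of others) = 22.9 - 10.7 = 12.2
min_reach = max(0, 10.7 - 12.2) = max(0, -1.5) = 0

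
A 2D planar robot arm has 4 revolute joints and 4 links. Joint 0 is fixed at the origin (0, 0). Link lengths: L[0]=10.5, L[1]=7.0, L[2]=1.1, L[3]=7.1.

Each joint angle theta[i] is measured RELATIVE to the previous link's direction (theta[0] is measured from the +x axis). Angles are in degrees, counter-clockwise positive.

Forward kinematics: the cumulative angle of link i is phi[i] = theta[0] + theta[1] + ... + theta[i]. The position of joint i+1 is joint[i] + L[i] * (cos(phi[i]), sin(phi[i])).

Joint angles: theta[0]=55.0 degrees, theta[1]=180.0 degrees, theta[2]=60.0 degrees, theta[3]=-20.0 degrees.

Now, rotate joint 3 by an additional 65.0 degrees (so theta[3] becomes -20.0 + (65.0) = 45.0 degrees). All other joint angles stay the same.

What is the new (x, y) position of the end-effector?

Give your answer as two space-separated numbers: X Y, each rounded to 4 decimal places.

joint[0] = (0.0000, 0.0000)  (base)
link 0: phi[0] = 55 = 55 deg
  cos(55 deg) = 0.5736, sin(55 deg) = 0.8192
  joint[1] = (0.0000, 0.0000) + 10.5 * (0.5736, 0.8192) = (0.0000 + 6.0226, 0.0000 + 8.6011) = (6.0226, 8.6011)
link 1: phi[1] = 55 + 180 = 235 deg
  cos(235 deg) = -0.5736, sin(235 deg) = -0.8192
  joint[2] = (6.0226, 8.6011) + 7 * (-0.5736, -0.8192) = (6.0226 + -4.0150, 8.6011 + -5.7341) = (2.0075, 2.8670)
link 2: phi[2] = 55 + 180 + 60 = 295 deg
  cos(295 deg) = 0.4226, sin(295 deg) = -0.9063
  joint[3] = (2.0075, 2.8670) + 1.1 * (0.4226, -0.9063) = (2.0075 + 0.4649, 2.8670 + -0.9969) = (2.4724, 1.8701)
link 3: phi[3] = 55 + 180 + 60 + 45 = 340 deg
  cos(340 deg) = 0.9397, sin(340 deg) = -0.3420
  joint[4] = (2.4724, 1.8701) + 7.1 * (0.9397, -0.3420) = (2.4724 + 6.6718, 1.8701 + -2.4283) = (9.1442, -0.5582)
End effector: (9.1442, -0.5582)

Answer: 9.1442 -0.5582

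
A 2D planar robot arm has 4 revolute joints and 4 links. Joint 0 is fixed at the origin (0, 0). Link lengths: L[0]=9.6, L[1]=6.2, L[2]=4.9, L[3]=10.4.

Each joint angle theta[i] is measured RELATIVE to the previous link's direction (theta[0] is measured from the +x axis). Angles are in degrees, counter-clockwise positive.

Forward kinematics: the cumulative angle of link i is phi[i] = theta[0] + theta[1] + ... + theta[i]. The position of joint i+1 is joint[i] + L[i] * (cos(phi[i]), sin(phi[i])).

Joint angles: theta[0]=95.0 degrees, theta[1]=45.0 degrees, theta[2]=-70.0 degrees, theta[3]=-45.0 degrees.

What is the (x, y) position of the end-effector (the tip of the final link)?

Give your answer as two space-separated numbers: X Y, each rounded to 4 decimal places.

Answer: 5.5153 22.5485

Derivation:
joint[0] = (0.0000, 0.0000)  (base)
link 0: phi[0] = 95 = 95 deg
  cos(95 deg) = -0.0872, sin(95 deg) = 0.9962
  joint[1] = (0.0000, 0.0000) + 9.6 * (-0.0872, 0.9962) = (0.0000 + -0.8367, 0.0000 + 9.5635) = (-0.8367, 9.5635)
link 1: phi[1] = 95 + 45 = 140 deg
  cos(140 deg) = -0.7660, sin(140 deg) = 0.6428
  joint[2] = (-0.8367, 9.5635) + 6.2 * (-0.7660, 0.6428) = (-0.8367 + -4.7495, 9.5635 + 3.9853) = (-5.5862, 13.5488)
link 2: phi[2] = 95 + 45 + -70 = 70 deg
  cos(70 deg) = 0.3420, sin(70 deg) = 0.9397
  joint[3] = (-5.5862, 13.5488) + 4.9 * (0.3420, 0.9397) = (-5.5862 + 1.6759, 13.5488 + 4.6045) = (-3.9103, 18.1532)
link 3: phi[3] = 95 + 45 + -70 + -45 = 25 deg
  cos(25 deg) = 0.9063, sin(25 deg) = 0.4226
  joint[4] = (-3.9103, 18.1532) + 10.4 * (0.9063, 0.4226) = (-3.9103 + 9.4256, 18.1532 + 4.3952) = (5.5153, 22.5485)
End effector: (5.5153, 22.5485)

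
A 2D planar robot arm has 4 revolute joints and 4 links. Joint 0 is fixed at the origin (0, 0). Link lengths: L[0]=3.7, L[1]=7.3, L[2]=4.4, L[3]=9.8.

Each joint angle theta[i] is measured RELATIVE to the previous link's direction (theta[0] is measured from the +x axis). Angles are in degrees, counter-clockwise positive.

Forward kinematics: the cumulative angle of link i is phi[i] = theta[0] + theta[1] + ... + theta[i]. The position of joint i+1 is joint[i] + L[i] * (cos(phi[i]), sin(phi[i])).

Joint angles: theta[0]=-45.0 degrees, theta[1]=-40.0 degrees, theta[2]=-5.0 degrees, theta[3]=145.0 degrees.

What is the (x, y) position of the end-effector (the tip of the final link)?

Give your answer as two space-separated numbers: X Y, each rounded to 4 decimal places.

joint[0] = (0.0000, 0.0000)  (base)
link 0: phi[0] = -45 = -45 deg
  cos(-45 deg) = 0.7071, sin(-45 deg) = -0.7071
  joint[1] = (0.0000, 0.0000) + 3.7 * (0.7071, -0.7071) = (0.0000 + 2.6163, 0.0000 + -2.6163) = (2.6163, -2.6163)
link 1: phi[1] = -45 + -40 = -85 deg
  cos(-85 deg) = 0.0872, sin(-85 deg) = -0.9962
  joint[2] = (2.6163, -2.6163) + 7.3 * (0.0872, -0.9962) = (2.6163 + 0.6362, -2.6163 + -7.2722) = (3.2525, -9.8885)
link 2: phi[2] = -45 + -40 + -5 = -90 deg
  cos(-90 deg) = 0.0000, sin(-90 deg) = -1.0000
  joint[3] = (3.2525, -9.8885) + 4.4 * (0.0000, -1.0000) = (3.2525 + 0.0000, -9.8885 + -4.4000) = (3.2525, -14.2885)
link 3: phi[3] = -45 + -40 + -5 + 145 = 55 deg
  cos(55 deg) = 0.5736, sin(55 deg) = 0.8192
  joint[4] = (3.2525, -14.2885) + 9.8 * (0.5736, 0.8192) = (3.2525 + 5.6210, -14.2885 + 8.0277) = (8.8736, -6.2608)
End effector: (8.8736, -6.2608)

Answer: 8.8736 -6.2608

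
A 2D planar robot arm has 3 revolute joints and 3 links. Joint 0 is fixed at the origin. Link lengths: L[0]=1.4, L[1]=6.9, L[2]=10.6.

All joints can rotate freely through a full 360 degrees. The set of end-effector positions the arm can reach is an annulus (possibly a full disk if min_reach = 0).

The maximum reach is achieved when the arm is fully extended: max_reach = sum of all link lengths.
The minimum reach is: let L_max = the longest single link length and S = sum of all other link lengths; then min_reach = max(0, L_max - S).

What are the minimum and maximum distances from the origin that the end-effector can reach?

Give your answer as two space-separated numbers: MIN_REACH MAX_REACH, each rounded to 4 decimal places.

Answer: 2.3000 18.9000

Derivation:
Link lengths: [1.4, 6.9, 10.6]
max_reach = 1.4 + 6.9 + 10.6 = 18.9
L_max = max([1.4, 6.9, 10.6]) = 10.6
S (sum of others) = 18.9 - 10.6 = 8.3
min_reach = max(0, 10.6 - 8.3) = max(0, 2.3) = 2.3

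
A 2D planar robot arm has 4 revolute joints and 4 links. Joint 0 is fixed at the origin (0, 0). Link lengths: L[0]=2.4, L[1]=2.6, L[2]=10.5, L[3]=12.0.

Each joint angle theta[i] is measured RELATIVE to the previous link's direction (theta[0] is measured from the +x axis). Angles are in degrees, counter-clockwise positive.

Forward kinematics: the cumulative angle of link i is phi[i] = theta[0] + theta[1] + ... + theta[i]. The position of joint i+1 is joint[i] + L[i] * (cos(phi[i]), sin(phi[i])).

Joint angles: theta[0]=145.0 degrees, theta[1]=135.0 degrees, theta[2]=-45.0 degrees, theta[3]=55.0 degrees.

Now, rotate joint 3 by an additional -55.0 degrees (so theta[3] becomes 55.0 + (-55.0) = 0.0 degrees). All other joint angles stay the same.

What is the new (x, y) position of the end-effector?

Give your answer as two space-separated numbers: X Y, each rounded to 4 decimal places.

joint[0] = (0.0000, 0.0000)  (base)
link 0: phi[0] = 145 = 145 deg
  cos(145 deg) = -0.8192, sin(145 deg) = 0.5736
  joint[1] = (0.0000, 0.0000) + 2.4 * (-0.8192, 0.5736) = (0.0000 + -1.9660, 0.0000 + 1.3766) = (-1.9660, 1.3766)
link 1: phi[1] = 145 + 135 = 280 deg
  cos(280 deg) = 0.1736, sin(280 deg) = -0.9848
  joint[2] = (-1.9660, 1.3766) + 2.6 * (0.1736, -0.9848) = (-1.9660 + 0.4515, 1.3766 + -2.5605) = (-1.5145, -1.1839)
link 2: phi[2] = 145 + 135 + -45 = 235 deg
  cos(235 deg) = -0.5736, sin(235 deg) = -0.8192
  joint[3] = (-1.5145, -1.1839) + 10.5 * (-0.5736, -0.8192) = (-1.5145 + -6.0226, -1.1839 + -8.6011) = (-7.5370, -9.7850)
link 3: phi[3] = 145 + 135 + -45 + 0 = 235 deg
  cos(235 deg) = -0.5736, sin(235 deg) = -0.8192
  joint[4] = (-7.5370, -9.7850) + 12 * (-0.5736, -0.8192) = (-7.5370 + -6.8829, -9.7850 + -9.8298) = (-14.4199, -19.6148)
End effector: (-14.4199, -19.6148)

Answer: -14.4199 -19.6148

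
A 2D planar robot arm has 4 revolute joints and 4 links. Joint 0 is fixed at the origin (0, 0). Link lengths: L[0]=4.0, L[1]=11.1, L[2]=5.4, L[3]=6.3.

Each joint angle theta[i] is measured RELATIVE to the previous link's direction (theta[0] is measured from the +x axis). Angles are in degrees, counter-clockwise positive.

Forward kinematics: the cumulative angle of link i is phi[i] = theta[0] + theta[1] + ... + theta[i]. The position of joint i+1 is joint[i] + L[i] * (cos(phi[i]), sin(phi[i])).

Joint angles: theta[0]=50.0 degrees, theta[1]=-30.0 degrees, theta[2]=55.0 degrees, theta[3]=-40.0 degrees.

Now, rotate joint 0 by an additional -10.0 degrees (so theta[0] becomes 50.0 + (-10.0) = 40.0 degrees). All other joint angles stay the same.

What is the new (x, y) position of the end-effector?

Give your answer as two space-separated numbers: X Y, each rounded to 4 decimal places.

Answer: 21.9874 12.0552

Derivation:
joint[0] = (0.0000, 0.0000)  (base)
link 0: phi[0] = 40 = 40 deg
  cos(40 deg) = 0.7660, sin(40 deg) = 0.6428
  joint[1] = (0.0000, 0.0000) + 4 * (0.7660, 0.6428) = (0.0000 + 3.0642, 0.0000 + 2.5712) = (3.0642, 2.5712)
link 1: phi[1] = 40 + -30 = 10 deg
  cos(10 deg) = 0.9848, sin(10 deg) = 0.1736
  joint[2] = (3.0642, 2.5712) + 11.1 * (0.9848, 0.1736) = (3.0642 + 10.9314, 2.5712 + 1.9275) = (13.9955, 4.4986)
link 2: phi[2] = 40 + -30 + 55 = 65 deg
  cos(65 deg) = 0.4226, sin(65 deg) = 0.9063
  joint[3] = (13.9955, 4.4986) + 5.4 * (0.4226, 0.9063) = (13.9955 + 2.2821, 4.4986 + 4.8941) = (16.2777, 9.3927)
link 3: phi[3] = 40 + -30 + 55 + -40 = 25 deg
  cos(25 deg) = 0.9063, sin(25 deg) = 0.4226
  joint[4] = (16.2777, 9.3927) + 6.3 * (0.9063, 0.4226) = (16.2777 + 5.7097, 9.3927 + 2.6625) = (21.9874, 12.0552)
End effector: (21.9874, 12.0552)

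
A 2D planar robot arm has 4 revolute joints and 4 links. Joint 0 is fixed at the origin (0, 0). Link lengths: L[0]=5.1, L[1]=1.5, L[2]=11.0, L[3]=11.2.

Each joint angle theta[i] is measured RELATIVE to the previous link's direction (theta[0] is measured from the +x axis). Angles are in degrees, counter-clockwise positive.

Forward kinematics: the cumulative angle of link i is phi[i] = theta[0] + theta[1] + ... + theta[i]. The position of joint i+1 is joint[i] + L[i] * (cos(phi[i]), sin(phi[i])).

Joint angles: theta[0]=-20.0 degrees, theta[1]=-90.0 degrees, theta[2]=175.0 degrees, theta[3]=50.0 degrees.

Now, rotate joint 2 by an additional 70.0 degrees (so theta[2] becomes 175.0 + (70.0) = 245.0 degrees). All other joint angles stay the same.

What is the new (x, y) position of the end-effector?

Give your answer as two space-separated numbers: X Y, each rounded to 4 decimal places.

joint[0] = (0.0000, 0.0000)  (base)
link 0: phi[0] = -20 = -20 deg
  cos(-20 deg) = 0.9397, sin(-20 deg) = -0.3420
  joint[1] = (0.0000, 0.0000) + 5.1 * (0.9397, -0.3420) = (0.0000 + 4.7924, 0.0000 + -1.7443) = (4.7924, -1.7443)
link 1: phi[1] = -20 + -90 = -110 deg
  cos(-110 deg) = -0.3420, sin(-110 deg) = -0.9397
  joint[2] = (4.7924, -1.7443) + 1.5 * (-0.3420, -0.9397) = (4.7924 + -0.5130, -1.7443 + -1.4095) = (4.2794, -3.1538)
link 2: phi[2] = -20 + -90 + 245 = 135 deg
  cos(135 deg) = -0.7071, sin(135 deg) = 0.7071
  joint[3] = (4.2794, -3.1538) + 11 * (-0.7071, 0.7071) = (4.2794 + -7.7782, -3.1538 + 7.7782) = (-3.4988, 4.6243)
link 3: phi[3] = -20 + -90 + 245 + 50 = 185 deg
  cos(185 deg) = -0.9962, sin(185 deg) = -0.0872
  joint[4] = (-3.4988, 4.6243) + 11.2 * (-0.9962, -0.0872) = (-3.4988 + -11.1574, 4.6243 + -0.9761) = (-14.6562, 3.6482)
End effector: (-14.6562, 3.6482)

Answer: -14.6562 3.6482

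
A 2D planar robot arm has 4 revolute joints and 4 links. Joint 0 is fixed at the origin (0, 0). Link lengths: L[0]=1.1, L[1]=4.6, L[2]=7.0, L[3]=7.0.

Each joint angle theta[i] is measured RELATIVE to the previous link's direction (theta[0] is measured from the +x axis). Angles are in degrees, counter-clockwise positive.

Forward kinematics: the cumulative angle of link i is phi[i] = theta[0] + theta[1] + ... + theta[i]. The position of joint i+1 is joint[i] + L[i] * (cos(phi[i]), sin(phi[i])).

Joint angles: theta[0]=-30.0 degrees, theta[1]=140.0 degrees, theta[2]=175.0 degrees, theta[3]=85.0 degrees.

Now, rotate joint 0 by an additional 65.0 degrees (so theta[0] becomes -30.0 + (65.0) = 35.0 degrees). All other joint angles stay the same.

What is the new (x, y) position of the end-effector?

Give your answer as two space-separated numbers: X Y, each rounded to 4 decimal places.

joint[0] = (0.0000, 0.0000)  (base)
link 0: phi[0] = 35 = 35 deg
  cos(35 deg) = 0.8192, sin(35 deg) = 0.5736
  joint[1] = (0.0000, 0.0000) + 1.1 * (0.8192, 0.5736) = (0.0000 + 0.9011, 0.0000 + 0.6309) = (0.9011, 0.6309)
link 1: phi[1] = 35 + 140 = 175 deg
  cos(175 deg) = -0.9962, sin(175 deg) = 0.0872
  joint[2] = (0.9011, 0.6309) + 4.6 * (-0.9962, 0.0872) = (0.9011 + -4.5825, 0.6309 + 0.4009) = (-3.6814, 1.0319)
link 2: phi[2] = 35 + 140 + 175 = 350 deg
  cos(350 deg) = 0.9848, sin(350 deg) = -0.1736
  joint[3] = (-3.6814, 1.0319) + 7 * (0.9848, -0.1736) = (-3.6814 + 6.8937, 1.0319 + -1.2155) = (3.2122, -0.1837)
link 3: phi[3] = 35 + 140 + 175 + 85 = 435 deg
  cos(435 deg) = 0.2588, sin(435 deg) = 0.9659
  joint[4] = (3.2122, -0.1837) + 7 * (0.2588, 0.9659) = (3.2122 + 1.8117, -0.1837 + 6.7615) = (5.0240, 6.5778)
End effector: (5.0240, 6.5778)

Answer: 5.0240 6.5778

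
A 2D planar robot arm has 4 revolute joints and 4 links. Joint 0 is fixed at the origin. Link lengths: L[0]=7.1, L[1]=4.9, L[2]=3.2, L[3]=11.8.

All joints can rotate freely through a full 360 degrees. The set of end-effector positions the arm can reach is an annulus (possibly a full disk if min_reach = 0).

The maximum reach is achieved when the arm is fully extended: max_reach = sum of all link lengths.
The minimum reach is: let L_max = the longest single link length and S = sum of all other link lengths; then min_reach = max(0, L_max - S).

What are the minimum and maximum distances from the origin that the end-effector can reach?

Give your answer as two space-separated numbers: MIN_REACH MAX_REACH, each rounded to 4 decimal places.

Answer: 0.0000 27.0000

Derivation:
Link lengths: [7.1, 4.9, 3.2, 11.8]
max_reach = 7.1 + 4.9 + 3.2 + 11.8 = 27
L_max = max([7.1, 4.9, 3.2, 11.8]) = 11.8
S (sum of others) = 27 - 11.8 = 15.2
min_reach = max(0, 11.8 - 15.2) = max(0, -3.4) = 0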